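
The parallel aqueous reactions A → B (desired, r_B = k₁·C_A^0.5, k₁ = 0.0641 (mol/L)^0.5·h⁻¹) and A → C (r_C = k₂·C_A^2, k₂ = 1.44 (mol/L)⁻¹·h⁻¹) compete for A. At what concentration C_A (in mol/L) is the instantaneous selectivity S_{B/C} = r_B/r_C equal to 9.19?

S_{B/C} = (k₁/k₂)·C_A^-1.5 ⇒ C_A = (S·k₂/k₁)^(1/(-1.5)).
= (9.19×1.44/0.0641)^(-0.6667) = (206.5)^(-0.6667) = 0.0286 mol/L.

0.0286 mol/L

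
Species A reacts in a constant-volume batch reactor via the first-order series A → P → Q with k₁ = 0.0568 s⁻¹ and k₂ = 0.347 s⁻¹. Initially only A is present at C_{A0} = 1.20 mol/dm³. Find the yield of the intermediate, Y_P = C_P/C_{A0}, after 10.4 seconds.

For first-order series with pure A initially, C_P(t) = k₁C_{A0}/(k₂−k₁)·(e^(−k₁t) − e^(−k₂t)).
e^(−k₁t) = e^(−0.0568×10.4) = e^(−0.5907) = 0.5539; e^(−k₂t) = e^(−3.609) = 0.02708.
C_P = 0.0568×1.20/(0.347−0.0568) × (0.5539−0.02708) = 0.2349×0.5268 = 0.1237 mol/dm³.
Y_P = C_P/C_{A0} = 0.1237/1.20 = 0.103.

0.103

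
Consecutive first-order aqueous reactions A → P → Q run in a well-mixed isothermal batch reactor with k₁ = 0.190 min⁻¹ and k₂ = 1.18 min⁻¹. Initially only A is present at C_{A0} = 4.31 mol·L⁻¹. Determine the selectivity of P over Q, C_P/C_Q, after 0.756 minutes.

1.90

The intermediate concentration in a first-order A→B→C sequence is C_P = k₁C_{A0}(e^(−k₁t) − e^(−k₂t))/(k₂−k₁).
e^(−k₁t) = e^(−0.190×0.756) = e^(−0.1436) = 0.8662; e^(−k₂t) = e^(−0.8921) = 0.4098.
C_P = 0.190×4.31/(1.18−0.190) × (0.8662−0.4098) = 0.8272×0.4564 = 0.3775 mol·L⁻¹.
C_A = C_{A0}e^(−k₁t) = 3.733 mol·L⁻¹, so C_Q = C_{A0}−C_A−C_P = 0.1992 mol·L⁻¹; C_P/C_Q = 1.90.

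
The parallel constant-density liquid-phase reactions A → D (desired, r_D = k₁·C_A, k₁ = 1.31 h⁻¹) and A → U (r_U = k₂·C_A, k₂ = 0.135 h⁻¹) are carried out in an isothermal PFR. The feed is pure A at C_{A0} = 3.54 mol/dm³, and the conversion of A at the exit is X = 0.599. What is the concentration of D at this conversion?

1.92 mol/dm³

C_A = C_{A0}(1−X) = 1.420 mol/dm³.
Both paths are first order in A, so the instantaneous fraction to D is constant: dC_D/d(−C_A) = k₁/(k₁+k₂) = 0.9066.
C_D = 0.9066·(C_{A0}−C_A) = 0.9066×2.120 = 1.92 mol/dm³.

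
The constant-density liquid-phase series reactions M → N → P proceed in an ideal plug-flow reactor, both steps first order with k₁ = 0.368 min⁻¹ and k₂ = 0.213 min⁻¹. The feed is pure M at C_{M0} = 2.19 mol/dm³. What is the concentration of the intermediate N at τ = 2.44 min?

0.974 mol/dm³

For first-order series with pure M initially, C_N(τ) = k₁C_{M0}/(k₂−k₁)·(e^(−k₁τ) − e^(−k₂τ)).
e^(−k₁τ) = e^(−0.368×2.44) = e^(−0.8979) = 0.4074; e^(−k₂τ) = e^(−0.5197) = 0.5947.
C_N = 0.368×2.19/(0.213−0.368) × (0.4074−0.5947) = (-5.199)×(-0.1873) = 0.9737 mol/dm³.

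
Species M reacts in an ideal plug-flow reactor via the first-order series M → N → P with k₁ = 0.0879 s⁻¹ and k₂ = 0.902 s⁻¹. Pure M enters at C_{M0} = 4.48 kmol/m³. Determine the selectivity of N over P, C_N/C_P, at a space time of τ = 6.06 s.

0.180

Solving the coupled first-order balances gives C_N(τ) = [k₁/(k₂−k₁)]·C_{M0}·(e^(−k₁τ) − e^(−k₂τ)).
e^(−k₁τ) = e^(−0.0879×6.06) = e^(−0.5327) = 0.5870; e^(−k₂τ) = e^(−5.466) = 0.004228.
C_N = 0.0879×4.48/(0.902−0.0879) × (0.5870−0.004228) = 0.4837×0.5828 = 0.2819 kmol/m³.
C_M = C_{M0}e^(−k₁τ) = 2.630 kmol/m³, so C_P = C_{M0}−C_M−C_N = 1.568 kmol/m³; C_N/C_P = 0.180.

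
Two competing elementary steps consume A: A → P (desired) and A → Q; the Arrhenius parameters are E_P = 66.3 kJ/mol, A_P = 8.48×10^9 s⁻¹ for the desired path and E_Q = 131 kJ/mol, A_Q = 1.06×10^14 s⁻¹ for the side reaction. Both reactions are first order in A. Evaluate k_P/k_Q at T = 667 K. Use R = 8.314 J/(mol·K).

9.33

k_P/k_Q = (A_P/A_Q)·exp[−(E_P−E_Q)/(RT)] = (A_P/A_Q)·exp[(E_Q−E_P)/(RT)].
(E_Q−E_P)/(RT) = (131−66.3)×10³/(8.314×667) = 64700/5545 = 11.67.
k_P/k_Q = (8.48×10^9/1.06×10^14)·exp(11.67) = 8.000×10^-5 × 1.167×10^5 = 9.33.
Since E_P < E_Q, lowering the temperature improves selectivity toward P.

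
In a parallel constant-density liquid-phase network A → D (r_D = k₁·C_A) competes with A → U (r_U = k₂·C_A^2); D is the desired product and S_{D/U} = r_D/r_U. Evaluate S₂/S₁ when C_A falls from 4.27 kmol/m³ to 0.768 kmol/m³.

5.56

S_{D/U} = (k₁/k₂)·C_A⁻¹, so S₂/S₁ = (C_{A,2}/C_{A,1})⁻¹.
= 4.27/0.768 = 5.56.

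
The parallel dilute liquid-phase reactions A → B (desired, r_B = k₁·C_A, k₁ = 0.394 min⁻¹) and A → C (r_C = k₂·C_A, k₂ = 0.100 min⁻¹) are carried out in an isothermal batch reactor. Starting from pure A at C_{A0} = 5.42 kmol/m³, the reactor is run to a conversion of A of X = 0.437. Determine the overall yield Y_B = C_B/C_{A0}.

C_A = C_{A0}(1−X) = 3.051 kmol/m³.
Both paths are first order in A, so the instantaneous fraction to B is constant: dC_B/d(−C_A) = k₁/(k₁+k₂) = 0.7976.
C_B = 0.7976·(C_{A0}−C_A) = 0.7976×2.369 = 1.89 kmol/m³.
Y_B = C_B/C_{A0} = 1.889/5.42 = 0.349.

0.349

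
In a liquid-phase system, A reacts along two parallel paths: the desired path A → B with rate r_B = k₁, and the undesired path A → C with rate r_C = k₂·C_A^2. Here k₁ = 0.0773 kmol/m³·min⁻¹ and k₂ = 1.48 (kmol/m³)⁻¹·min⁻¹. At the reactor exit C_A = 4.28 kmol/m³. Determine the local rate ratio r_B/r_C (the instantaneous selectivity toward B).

S_{B/C} = r_B/r_C = (k₁)/(k₂·C_A^2) = (k₁/k₂)·C_A^-2.
= (0.0773) / (1.48×4.280^2) = 0.07730/27.11 = 0.00285.
The undesired path is higher order in A, so low C_A (CSTR or dilute feed) favours B.

0.00285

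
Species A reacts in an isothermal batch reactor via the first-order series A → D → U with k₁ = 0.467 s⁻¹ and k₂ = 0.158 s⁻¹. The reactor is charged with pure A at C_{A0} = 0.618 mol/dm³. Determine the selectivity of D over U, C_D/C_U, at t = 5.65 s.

1.22

The intermediate concentration in a first-order A→B→C sequence is C_D = k₁C_{A0}(e^(−k₁t) − e^(−k₂t))/(k₂−k₁).
e^(−k₁t) = e^(−0.467×5.65) = e^(−2.639) = 0.07146; e^(−k₂t) = e^(−0.8927) = 0.4095.
C_D = 0.467×0.618/(0.158−0.467) × (0.07146−0.4095) = (-0.9340)×(-0.3381) = 0.3158 mol/dm³.
C_A = C_{A0}e^(−k₁t) = 0.04417 mol/dm³, so C_U = C_{A0}−C_A−C_D = 0.2581 mol/dm³; C_D/C_U = 1.22.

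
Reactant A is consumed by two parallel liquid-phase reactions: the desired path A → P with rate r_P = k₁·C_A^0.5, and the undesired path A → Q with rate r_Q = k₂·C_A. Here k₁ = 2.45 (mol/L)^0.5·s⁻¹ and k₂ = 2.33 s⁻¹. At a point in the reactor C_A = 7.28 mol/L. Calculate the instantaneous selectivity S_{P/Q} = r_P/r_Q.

S_{P/Q} = r_P/r_Q = (k₁·C_A^0.5)/(k₂·C_A) = (k₁/k₂)·C_A^-0.5.
= (2.45×7.280^0.5) / (2.33×7.280) = 6.610/16.96 = 0.390.
The undesired path is higher order in A, so low C_A (CSTR or dilute feed) favours P.

0.390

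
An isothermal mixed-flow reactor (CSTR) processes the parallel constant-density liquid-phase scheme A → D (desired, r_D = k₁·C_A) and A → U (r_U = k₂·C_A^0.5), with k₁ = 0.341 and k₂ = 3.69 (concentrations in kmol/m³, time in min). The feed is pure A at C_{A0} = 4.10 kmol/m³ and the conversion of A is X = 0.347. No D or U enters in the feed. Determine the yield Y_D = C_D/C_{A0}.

Exit C_A = C_{A0}(1−X) = 4.10×0.653 = 2.677 kmol/m³.
Rates in a CSTR are evaluated at the outlet concentration: r_D = 0.341×2.677 = 0.9130, r_U = 3.69×2.677^0.5 = 6.038.
Fraction of consumed A going to D: r_D/(r_D+r_U) = 0.1313.
C_D = 0.1313·C_{A0}·X = 0.1313×4.10×0.347 = 0.187 kmol/m³; Y_D = C_D/C_{A0} = 0.0456.

0.0456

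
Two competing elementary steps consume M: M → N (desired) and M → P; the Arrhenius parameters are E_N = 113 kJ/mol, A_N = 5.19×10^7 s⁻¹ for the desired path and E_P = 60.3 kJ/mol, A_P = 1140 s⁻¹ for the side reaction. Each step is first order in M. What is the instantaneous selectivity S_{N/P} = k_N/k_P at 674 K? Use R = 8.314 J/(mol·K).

3.75

Since both paths have the same order in M, the concentration cancels and S_{N/P} = k_N/k_P = (A_N/A_P)·exp[(E_P−E_N)/(RT)].
(E_P−E_N)/(RT) = (60.3−113)×10³/(8.314×674) = -52700/5604 = -9.405.
k_N/k_P = (5.19×10^7/1140)·exp(-9.405) = 45526 × 8.234×10^-5 = 3.75.
Since E_N > E_P, raising the temperature improves selectivity toward N.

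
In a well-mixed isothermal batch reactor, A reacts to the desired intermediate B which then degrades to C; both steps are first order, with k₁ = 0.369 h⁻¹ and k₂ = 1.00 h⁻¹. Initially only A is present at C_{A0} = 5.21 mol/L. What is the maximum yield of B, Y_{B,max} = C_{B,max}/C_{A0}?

0.206

At the optimum, C_{B,max}/C_{A0} = (k₁/k₂)^[k₂/(k₂−k₁)].
= (0.369/1.00)^(1.00/(1.00−0.369)) = (0.3690)^(1.585) = 0.2060.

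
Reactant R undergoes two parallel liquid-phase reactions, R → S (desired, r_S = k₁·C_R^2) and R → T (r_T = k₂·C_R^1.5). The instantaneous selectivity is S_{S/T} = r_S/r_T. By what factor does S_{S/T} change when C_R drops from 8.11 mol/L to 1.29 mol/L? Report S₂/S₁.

0.399

S_{S/T} = (k₁/k₂)·C_R^0.5, so S₂/S₁ = (C_{R,2}/C_{R,1})^0.5.
= (1.29/8.11)^0.5 = (0.1591)^0.5 = 0.399.
Selectivity toward S falls as C_R falls — high-concentration operation is favoured.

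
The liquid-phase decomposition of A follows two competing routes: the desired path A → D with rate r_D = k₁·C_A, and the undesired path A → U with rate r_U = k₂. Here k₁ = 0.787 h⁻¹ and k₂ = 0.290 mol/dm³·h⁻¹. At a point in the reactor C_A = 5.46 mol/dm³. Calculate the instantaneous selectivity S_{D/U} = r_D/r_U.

S_{D/U} = r_D/r_U = (k₁·C_A)/(k₂) = (k₁/k₂)·C_A.
= (0.787×5.460) / (0.290) = 4.297/0.2900 = 14.8.

14.8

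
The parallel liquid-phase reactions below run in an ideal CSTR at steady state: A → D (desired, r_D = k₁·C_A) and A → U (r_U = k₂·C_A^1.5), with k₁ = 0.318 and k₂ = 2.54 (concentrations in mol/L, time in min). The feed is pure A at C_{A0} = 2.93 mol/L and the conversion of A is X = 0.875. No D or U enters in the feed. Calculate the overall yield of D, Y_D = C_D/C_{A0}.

Exit C_A = C_{A0}(1−X) = 2.93×0.125 = 0.3663 mol/L.
A CSTR operates uniformly at the exit composition, giving r_D = 0.1165 and r_U = 0.5630 (each k·C_A^n at C_A = 0.3663).
Fraction of consumed A going to D: r_D/(r_D+r_U) = 0.1714.
C_D = 0.1714·C_{A0}·X = 0.1714×2.93×0.875 = 0.439 mol/L; Y_D = C_D/C_{A0} = 0.150.

0.150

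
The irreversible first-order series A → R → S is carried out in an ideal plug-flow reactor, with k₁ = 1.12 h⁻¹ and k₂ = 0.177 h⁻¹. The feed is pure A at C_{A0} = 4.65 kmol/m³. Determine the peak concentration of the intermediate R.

At the optimum, C_{R,max}/C_{A0} = (k₁/k₂)^[k₂/(k₂−k₁)].
= (1.12/0.177)^(0.177/(0.177−1.12)) = (6.328)^(-0.1877) = 0.7073.
C_{R,max} = 0.7073×4.65 = 3.29 kmol/m³.

3.29 kmol/m³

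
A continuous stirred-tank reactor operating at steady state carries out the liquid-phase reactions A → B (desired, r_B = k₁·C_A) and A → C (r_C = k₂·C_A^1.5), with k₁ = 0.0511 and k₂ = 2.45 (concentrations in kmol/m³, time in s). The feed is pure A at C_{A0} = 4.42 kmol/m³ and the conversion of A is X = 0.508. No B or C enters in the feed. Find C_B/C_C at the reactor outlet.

0.0141

Exit C_A = C_{A0}(1−X) = 4.42×0.492 = 2.175 kmol/m³.
In a CSTR the entire volume is at exit conditions, so r_B = 0.0511×2.175 = 0.1111 and r_C = 2.45×2.175^1.5 = 7.857.
Overall selectivity = C_B/C_C = r_Bτ/(r_Cτ) = r_B/r_C = 0.0141.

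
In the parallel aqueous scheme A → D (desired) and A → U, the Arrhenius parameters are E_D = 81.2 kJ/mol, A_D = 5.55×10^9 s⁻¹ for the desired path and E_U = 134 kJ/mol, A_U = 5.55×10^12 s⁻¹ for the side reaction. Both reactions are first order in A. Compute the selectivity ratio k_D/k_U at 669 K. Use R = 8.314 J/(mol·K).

Since both paths have the same order in A, the concentration cancels and S_{D/U} = k_D/k_U = (A_D/A_U)·exp[(E_U−E_D)/(RT)].
(E_U−E_D)/(RT) = (134−81.2)×10³/(8.314×669) = 52800/5562 = 9.493.
k_D/k_U = (5.55×10^9/5.55×10^12)·exp(9.493) = 0.001000 × 13265 = 13.3.

13.3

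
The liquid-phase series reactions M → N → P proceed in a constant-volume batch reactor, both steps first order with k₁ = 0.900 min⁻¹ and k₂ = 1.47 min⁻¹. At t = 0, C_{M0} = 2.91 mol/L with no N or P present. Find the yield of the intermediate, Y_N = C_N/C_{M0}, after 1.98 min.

0.180

Solving the coupled first-order balances gives C_N(t) = [k₁/(k₂−k₁)]·C_{M0}·(e^(−k₁t) − e^(−k₂t)).
e^(−k₁t) = e^(−0.900×1.98) = e^(−1.782) = 0.1683; e^(−k₂t) = e^(−2.911) = 0.05444.
C_N = 0.900×2.91/(1.47−0.900) × (0.1683−0.05444) = 4.595×0.1139 = 0.5231 mol/L.
Y_N = C_N/C_{M0} = 0.5231/2.91 = 0.180.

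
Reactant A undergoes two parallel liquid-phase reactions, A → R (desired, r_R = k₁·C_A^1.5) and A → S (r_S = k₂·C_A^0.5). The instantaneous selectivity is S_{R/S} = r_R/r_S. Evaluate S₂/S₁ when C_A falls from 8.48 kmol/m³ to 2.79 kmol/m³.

S_{R/S} = (k₁/k₂)·C_A, so S₂/S₁ = (C_{A,2}/C_{A,1}).
= 2.79/8.48 = 0.329.

0.329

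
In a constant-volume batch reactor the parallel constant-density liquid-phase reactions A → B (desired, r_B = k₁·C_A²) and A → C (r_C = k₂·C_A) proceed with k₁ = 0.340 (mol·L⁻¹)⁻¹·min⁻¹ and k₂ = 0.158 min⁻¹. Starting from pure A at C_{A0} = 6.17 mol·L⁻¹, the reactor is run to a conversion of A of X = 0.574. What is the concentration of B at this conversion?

C_A = C_{A0}(1−X) = 2.628 mol·L⁻¹.
Along a PFR/batch, dC_C/dC_A = −r_C/(r_B+r_C) = −k₂/(k₂+k₁·C_A).
Integrating from C_{A0} to C_A: C_C = (0.158/0.340)·ln[(0.158+0.340·6.17)/(0.158+0.340·2.63)] = 0.4647·ln(2.256/1.052) = 0.3546 mol·L⁻¹.
Then C_B = (C_{A0}−C_A) − C_C = 3.542 − 0.3546 = 3.187 mol·L⁻¹.

3.19 mol·L⁻¹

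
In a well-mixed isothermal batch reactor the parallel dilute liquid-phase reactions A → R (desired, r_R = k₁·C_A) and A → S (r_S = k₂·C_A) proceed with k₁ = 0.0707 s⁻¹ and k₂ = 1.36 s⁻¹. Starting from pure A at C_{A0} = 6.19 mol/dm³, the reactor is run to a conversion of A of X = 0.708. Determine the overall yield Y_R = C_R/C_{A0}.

0.0350

C_A = C_{A0}(1−X) = 1.807 mol/dm³.
Both paths are first order in A, so the instantaneous fraction to R is constant: dC_R/d(−C_A) = k₁/(k₁+k₂) = 0.04942.
C_R = 0.04942·(C_{A0}−C_A) = 0.04942×4.383 = 0.217 mol/dm³.
Y_R = C_R/C_{A0} = 0.2166/6.19 = 0.0350.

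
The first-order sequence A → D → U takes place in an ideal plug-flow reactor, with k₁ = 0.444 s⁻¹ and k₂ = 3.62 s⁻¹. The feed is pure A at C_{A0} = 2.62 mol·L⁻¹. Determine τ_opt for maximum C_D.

0.661 s

Setting dC_D/dτ = 0 gives τ_opt = ln(k₂/k₁)/(k₂−k₁).
= ln(3.62/0.444)/(3.62−0.444) = ln(8.153)/3.176 = 2.098/3.176 = 0.661 s.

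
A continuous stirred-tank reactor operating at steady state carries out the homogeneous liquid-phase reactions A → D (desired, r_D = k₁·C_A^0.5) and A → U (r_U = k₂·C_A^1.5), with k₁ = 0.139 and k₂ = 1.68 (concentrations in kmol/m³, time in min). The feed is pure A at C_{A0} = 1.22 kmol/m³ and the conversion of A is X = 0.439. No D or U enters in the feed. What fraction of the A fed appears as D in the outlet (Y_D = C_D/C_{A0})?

Exit C_A = C_{A0}(1−X) = 1.22×0.561 = 0.6844 kmol/m³.
A CSTR operates uniformly at the exit composition, giving r_D = 0.1150 and r_U = 0.9512 (each k·C_A^n at C_A = 0.6844).
Fraction of consumed A going to D: r_D/(r_D+r_U) = 0.1079.
C_D = 0.1079·C_{A0}·X = 0.1079×1.22×0.439 = 0.0578 kmol/m³; Y_D = C_D/C_{A0} = 0.0473.

0.0473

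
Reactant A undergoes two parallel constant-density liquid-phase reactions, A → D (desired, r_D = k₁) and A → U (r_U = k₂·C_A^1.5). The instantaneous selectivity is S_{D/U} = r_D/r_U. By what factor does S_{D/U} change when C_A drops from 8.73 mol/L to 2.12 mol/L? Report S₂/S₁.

8.36

S_{D/U} = (k₁/k₂)·C_A^-1.5, so S₂/S₁ = (C_{A,2}/C_{A,1})^-1.5.
= (2.12/8.73)^(-1.5) = (0.2428)^(-1.5) = 8.36.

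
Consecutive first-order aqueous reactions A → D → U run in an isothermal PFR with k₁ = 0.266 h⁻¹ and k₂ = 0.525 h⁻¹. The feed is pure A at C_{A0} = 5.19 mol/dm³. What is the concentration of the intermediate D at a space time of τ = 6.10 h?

The intermediate concentration in a first-order A→B→C sequence is C_D = k₁C_{A0}(e^(−k₁τ) − e^(−k₂τ))/(k₂−k₁).
e^(−k₁τ) = e^(−0.266×6.10) = e^(−1.623) = 0.1974; e^(−k₂τ) = e^(−3.203) = 0.04066.
C_D = 0.266×5.19/(0.525−0.266) × (0.1974−0.04066) = 5.330×0.1567 = 0.8354 mol/dm³.

0.835 mol/dm³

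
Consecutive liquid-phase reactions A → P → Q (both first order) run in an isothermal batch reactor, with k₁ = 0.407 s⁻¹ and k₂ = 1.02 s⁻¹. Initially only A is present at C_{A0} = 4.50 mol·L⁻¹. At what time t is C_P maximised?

The intermediate peaks when r₁ = r₂, i.e. k₁e^(−k₁t) = k₂e^(−k₂t), giving t_opt = ln(k₂/k₁)/(k₂−k₁).
= ln(1.02/0.407)/(1.02−0.407) = ln(2.506)/0.6130 = 0.9187/0.6130 = 1.50 s.

1.50 s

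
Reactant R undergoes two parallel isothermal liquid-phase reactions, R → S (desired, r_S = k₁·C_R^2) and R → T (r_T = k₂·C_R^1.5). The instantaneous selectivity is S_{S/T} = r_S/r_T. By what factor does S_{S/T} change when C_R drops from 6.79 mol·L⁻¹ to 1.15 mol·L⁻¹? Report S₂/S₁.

S_{S/T} = (k₁/k₂)·C_R^0.5, so S₂/S₁ = (C_{R,2}/C_{R,1})^0.5.
= (1.15/6.79)^0.5 = (0.1694)^0.5 = 0.412.

0.412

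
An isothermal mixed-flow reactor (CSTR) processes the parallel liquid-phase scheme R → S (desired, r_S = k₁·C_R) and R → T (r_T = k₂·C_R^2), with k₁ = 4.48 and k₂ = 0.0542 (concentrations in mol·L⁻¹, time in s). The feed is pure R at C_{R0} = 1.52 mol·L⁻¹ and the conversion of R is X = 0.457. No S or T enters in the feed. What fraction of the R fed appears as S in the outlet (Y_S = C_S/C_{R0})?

Exit C_R = C_{R0}(1−X) = 1.52×0.543 = 0.8254 mol·L⁻¹.
A CSTR operates uniformly at the exit composition, giving r_S = 3.698 and r_T = 0.03692 (each k·C_R^n at C_R = 0.8254).
Fraction of consumed R going to S: r_S/(r_S+r_T) = 0.9901.
C_S = 0.9901·C_{R0}·X = 0.9901×1.52×0.457 = 0.688 mol·L⁻¹; Y_S = C_S/C_{R0} = 0.452.

0.452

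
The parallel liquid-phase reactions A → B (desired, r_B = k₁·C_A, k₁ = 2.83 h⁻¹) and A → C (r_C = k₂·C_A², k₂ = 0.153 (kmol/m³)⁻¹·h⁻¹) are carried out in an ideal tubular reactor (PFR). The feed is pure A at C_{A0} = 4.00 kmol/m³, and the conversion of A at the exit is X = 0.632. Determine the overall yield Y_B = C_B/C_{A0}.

C_A = C_{A0}(1−X) = 1.472 kmol/m³.
Along a PFR/batch, dC_B/dC_A = −r_B/(r_B+r_C) = −k₁/(k₁+k₂·C_A).
Integrating from C_{A0} to C_A: C_B = (2.83/0.153)·ln[(2.83+0.153·4.00)/(2.83+0.153·1.47)] = 18.50·ln(3.442/3.055) = 2.205 kmol/m³.
Y_B = C_B/C_{A0} = 2.205/4.00 = 0.551.

0.551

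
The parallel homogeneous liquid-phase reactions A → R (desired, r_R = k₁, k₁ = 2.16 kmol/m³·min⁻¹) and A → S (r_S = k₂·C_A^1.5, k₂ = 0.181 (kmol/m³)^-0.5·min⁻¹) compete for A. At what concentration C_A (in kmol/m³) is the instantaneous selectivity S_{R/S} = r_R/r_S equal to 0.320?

11.2 kmol/m³

S_{R/S} = (k₁/k₂)·C_A^-1.5 ⇒ C_A = (S·k₂/k₁)^(1/(-1.5)).
= (0.320×0.181/2.16)^(-0.6667) = (0.02681)^(-0.6667) = 11.2 kmol/m³.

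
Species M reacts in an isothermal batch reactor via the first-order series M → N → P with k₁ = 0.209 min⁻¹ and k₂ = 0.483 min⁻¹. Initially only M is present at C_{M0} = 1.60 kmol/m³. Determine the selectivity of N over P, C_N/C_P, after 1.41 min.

For first-order series with pure M initially, C_N(t) = k₁C_{M0}/(k₂−k₁)·(e^(−k₁t) − e^(−k₂t)).
e^(−k₁t) = e^(−0.209×1.41) = e^(−0.2947) = 0.7448; e^(−k₂t) = e^(−0.6810) = 0.5061.
C_N = 0.209×1.60/(0.483−0.209) × (0.7448−0.5061) = 1.220×0.2387 = 0.2913 kmol/m³.
C_M = C_{M0}e^(−k₁t) = 1.192 kmol/m³, so C_P = C_{M0}−C_M−C_N = 0.1171 kmol/m³; C_N/C_P = 2.49.

2.49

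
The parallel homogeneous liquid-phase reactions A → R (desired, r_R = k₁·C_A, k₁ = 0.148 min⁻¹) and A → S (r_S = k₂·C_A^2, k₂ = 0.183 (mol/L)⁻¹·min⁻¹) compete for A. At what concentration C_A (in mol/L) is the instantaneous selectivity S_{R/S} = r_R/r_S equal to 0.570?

1.42 mol/L

S_{R/S} = (k₁/k₂)·C_A⁻¹ ⇒ C_A = (S·k₂/k₁)^(-1).
= (0.570×0.183/0.148)^(-1) = (0.7048)^(-1) = 1.42 mol/L.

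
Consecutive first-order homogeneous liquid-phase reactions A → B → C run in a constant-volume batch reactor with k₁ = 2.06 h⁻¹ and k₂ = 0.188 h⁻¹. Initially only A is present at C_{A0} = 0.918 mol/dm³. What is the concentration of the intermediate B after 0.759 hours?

0.664 mol/dm³

For first-order series with pure A initially, C_B(t) = k₁C_{A0}/(k₂−k₁)·(e^(−k₁t) − e^(−k₂t)).
e^(−k₁t) = e^(−2.06×0.759) = e^(−1.564) = 0.2094; e^(−k₂t) = e^(−0.1427) = 0.8670.
C_B = 2.06×0.918/(0.188−2.06) × (0.2094−0.8670) = (-1.010)×(-0.6576) = 0.6643 mol/dm³.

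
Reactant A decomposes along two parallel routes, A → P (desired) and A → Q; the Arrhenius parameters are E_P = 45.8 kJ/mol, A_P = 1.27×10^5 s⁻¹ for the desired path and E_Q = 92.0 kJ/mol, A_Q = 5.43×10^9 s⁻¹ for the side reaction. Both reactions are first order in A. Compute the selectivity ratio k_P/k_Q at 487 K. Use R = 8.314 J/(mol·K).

2.11

k_P/k_Q = (A_P/A_Q)·exp[−(E_P−E_Q)/(RT)] = (A_P/A_Q)·exp[(E_Q−E_P)/(RT)].
(E_Q−E_P)/(RT) = (92.0−45.8)×10³/(8.314×487) = 46200/4049 = 11.41.
k_P/k_Q = (1.27×10^5/5.43×10^9)·exp(11.41) = 2.339×10^-5 × 90261 = 2.11.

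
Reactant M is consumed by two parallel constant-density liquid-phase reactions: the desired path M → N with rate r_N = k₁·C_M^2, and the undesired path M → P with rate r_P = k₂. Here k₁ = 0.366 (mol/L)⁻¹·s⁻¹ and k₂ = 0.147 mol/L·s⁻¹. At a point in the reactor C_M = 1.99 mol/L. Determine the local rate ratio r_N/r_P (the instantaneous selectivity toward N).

S_{N/P} = r_N/r_P = (k₁·C_M^2)/(k₂) = (k₁/k₂)·C_M^2.
= (0.366×1.990^2) / (0.147) = 1.449/0.1470 = 9.86.

9.86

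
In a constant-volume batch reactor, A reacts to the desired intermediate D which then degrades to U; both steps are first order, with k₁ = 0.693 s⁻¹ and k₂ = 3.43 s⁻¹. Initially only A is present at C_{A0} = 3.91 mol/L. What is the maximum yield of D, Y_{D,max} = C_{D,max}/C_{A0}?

For a first-order series the maximum intermediate yield is C_{D,max}/C_{A0} = (k₁/k₂)^[k₂/(k₂−k₁)].
= (0.693/3.43)^(3.43/(3.43−0.693)) = (0.2020)^(1.253) = 0.1348.

0.135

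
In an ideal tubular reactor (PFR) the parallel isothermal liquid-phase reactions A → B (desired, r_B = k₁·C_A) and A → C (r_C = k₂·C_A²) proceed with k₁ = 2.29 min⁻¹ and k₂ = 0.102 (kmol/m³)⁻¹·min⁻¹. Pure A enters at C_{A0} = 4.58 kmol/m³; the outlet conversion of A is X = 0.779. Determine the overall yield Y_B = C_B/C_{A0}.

0.694

C_A = C_{A0}(1−X) = 1.012 kmol/m³.
Along a PFR/batch, dC_B/dC_A = −r_B/(r_B+r_C) = −k₁/(k₁+k₂·C_A).
Integrating from C_{A0} to C_A: C_B = (2.29/0.102)·ln[(2.29+0.102·4.58)/(2.29+0.102·1.01)] = 22.45·ln(2.757/2.393) = 3.178 kmol/m³.
Y_B = C_B/C_{A0} = 3.178/4.58 = 0.694.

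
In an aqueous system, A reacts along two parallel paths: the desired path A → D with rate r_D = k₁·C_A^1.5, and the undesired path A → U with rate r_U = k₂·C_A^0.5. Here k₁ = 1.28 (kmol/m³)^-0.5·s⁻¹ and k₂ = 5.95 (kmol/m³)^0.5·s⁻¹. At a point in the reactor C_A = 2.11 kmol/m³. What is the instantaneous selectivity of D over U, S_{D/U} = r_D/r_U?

0.454

S_{D/U} = r_D/r_U = (k₁·C_A^1.5)/(k₂·C_A^0.5) = (k₁/k₂)·C_A.
= (1.28×2.110^1.5) / (5.95×2.110^0.5) = 3.923/8.643 = 0.454.
Since the desired path is higher order in A, keeping C_A high (PFR or concentrated feed) favours D.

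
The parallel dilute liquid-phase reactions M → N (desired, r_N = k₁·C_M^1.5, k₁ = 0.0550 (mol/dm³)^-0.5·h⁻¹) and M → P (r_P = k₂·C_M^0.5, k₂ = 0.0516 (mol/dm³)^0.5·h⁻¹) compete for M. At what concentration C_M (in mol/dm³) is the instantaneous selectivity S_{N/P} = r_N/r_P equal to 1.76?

S_{N/P} = (k₁/k₂)·C_M ⇒ C_M = S·k₂/k₁.
= 1.76×0.0516/0.0550 = 1.65 mol/dm³.

1.65 mol/dm³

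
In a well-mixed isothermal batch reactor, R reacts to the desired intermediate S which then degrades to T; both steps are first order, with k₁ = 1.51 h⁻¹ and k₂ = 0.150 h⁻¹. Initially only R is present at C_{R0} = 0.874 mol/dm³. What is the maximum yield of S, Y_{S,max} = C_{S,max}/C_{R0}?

0.775

For a first-order series the maximum intermediate yield is C_{S,max}/C_{R0} = (k₁/k₂)^[k₂/(k₂−k₁)].
= (1.51/0.150)^(0.150/(0.150−1.51)) = (10.07)^(-0.1103) = 0.7752.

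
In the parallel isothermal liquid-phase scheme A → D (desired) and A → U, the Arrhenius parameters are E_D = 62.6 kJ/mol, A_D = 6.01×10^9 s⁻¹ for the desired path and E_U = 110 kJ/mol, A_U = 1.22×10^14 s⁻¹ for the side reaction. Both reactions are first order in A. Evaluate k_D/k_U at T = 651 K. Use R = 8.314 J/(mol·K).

k_D/k_U = (A_D/A_U)·exp[−(E_D−E_U)/(RT)] = (A_D/A_U)·exp[(E_U−E_D)/(RT)].
(E_U−E_D)/(RT) = (110−62.6)×10³/(8.314×651) = 47400/5412 = 8.758.
k_D/k_U = (6.01×10^9/1.22×10^14)·exp(8.758) = 4.926×10^-5 × 6359 = 0.313.
Since E_D < E_U, lowering the temperature improves selectivity toward D.

0.313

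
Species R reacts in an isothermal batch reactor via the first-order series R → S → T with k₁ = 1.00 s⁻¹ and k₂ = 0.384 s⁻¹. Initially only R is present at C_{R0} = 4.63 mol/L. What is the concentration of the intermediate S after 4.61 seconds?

The intermediate concentration in a first-order A→B→C sequence is C_S = k₁C_{R0}(e^(−k₁t) − e^(−k₂t))/(k₂−k₁).
e^(−k₁t) = e^(−1.00×4.61) = e^(−4.610) = 0.009952; e^(−k₂t) = e^(−1.770) = 0.1703.
C_S = 1.00×4.63/(0.384−1.00) × (0.009952−0.1703) = (-7.516)×(-0.1603) = 1.205 mol/L.

1.21 mol/L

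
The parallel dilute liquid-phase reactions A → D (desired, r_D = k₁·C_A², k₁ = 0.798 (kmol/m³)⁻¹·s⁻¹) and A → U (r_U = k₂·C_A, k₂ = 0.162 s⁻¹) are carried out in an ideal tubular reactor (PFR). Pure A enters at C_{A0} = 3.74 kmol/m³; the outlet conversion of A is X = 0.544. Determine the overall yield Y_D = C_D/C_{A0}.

0.505

C_A = C_{A0}(1−X) = 1.705 kmol/m³.
Along a PFR/batch, dC_U/dC_A = −r_U/(r_D+r_U) = −k₂/(k₂+k₁·C_A).
Integrating from C_{A0} to C_A: C_U = (0.162/0.798)·ln[(0.162+0.798·3.74)/(0.162+0.798·1.71)] = 0.2030·ln(3.147/1.523) = 0.1473 kmol/m³.
Then C_D = (C_{A0}−C_A) − C_U = 2.035 − 0.1473 = 1.887 kmol/m³.
Y_D = C_D/C_{A0} = 1.887/3.74 = 0.505.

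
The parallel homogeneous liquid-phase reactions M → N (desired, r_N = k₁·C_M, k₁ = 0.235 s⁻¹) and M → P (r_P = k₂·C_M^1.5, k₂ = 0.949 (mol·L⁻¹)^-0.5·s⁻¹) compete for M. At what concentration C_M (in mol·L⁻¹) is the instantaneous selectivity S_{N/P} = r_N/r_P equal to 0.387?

S_{N/P} = (k₁/k₂)·C_M^-0.5 ⇒ C_M = (S·k₂/k₁)^(-2).
= (0.387×0.949/0.235)^(-2) = (1.563)^(-2) = 0.409 mol·L⁻¹.

0.409 mol·L⁻¹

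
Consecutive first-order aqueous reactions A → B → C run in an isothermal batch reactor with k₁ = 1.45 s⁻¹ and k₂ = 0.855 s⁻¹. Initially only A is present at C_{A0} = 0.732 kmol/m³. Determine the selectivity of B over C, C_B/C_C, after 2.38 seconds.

0.332

For first-order series with pure A initially, C_B(t) = k₁C_{A0}/(k₂−k₁)·(e^(−k₁t) − e^(−k₂t)).
e^(−k₁t) = e^(−1.45×2.38) = e^(−3.451) = 0.03171; e^(−k₂t) = e^(−2.035) = 0.1307.
C_B = 1.45×0.732/(0.855−1.45) × (0.03171−0.1307) = (-1.784)×(-0.09898) = 0.1766 kmol/m³.
C_A = C_{A0}e^(−k₁t) = 0.02321 kmol/m³, so C_C = C_{A0}−C_A−C_B = 0.5322 kmol/m³; C_B/C_C = 0.332.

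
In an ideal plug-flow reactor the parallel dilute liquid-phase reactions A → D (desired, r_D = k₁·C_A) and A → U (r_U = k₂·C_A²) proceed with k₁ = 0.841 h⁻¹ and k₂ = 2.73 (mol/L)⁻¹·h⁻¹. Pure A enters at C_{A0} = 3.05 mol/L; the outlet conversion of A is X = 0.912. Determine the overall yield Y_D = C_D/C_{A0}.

C_A = C_{A0}(1−X) = 0.2684 mol/L.
Along a PFR/batch, dC_D/dC_A = −r_D/(r_D+r_U) = −k₁/(k₁+k₂·C_A).
Integrating from C_{A0} to C_A: C_D = (0.841/2.73)·ln[(0.841+2.73·3.05)/(0.841+2.73·0.268)] = 0.3081·ln(9.167/1.574) = 0.5429 mol/L.
Y_D = C_D/C_{A0} = 0.5429/3.05 = 0.178.

0.178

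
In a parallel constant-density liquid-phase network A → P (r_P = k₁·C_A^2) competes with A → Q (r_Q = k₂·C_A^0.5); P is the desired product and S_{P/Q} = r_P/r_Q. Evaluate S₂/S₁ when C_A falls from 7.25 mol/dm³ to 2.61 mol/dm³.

S_{P/Q} = (k₁/k₂)·C_A^1.5, so S₂/S₁ = (C_{A,2}/C_{A,1})^1.5.
= (2.61/7.25)^1.5 = (0.3600)^1.5 = 0.216.

0.216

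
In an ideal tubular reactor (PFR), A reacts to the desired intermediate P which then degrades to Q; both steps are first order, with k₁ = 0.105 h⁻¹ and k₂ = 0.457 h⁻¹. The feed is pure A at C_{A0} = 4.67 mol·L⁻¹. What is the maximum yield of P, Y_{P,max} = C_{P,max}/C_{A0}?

Evaluating C_P at τ_opt = ln(k₂/k₁)/(k₂−k₁) gives C_{P,max}/C_{A0} = (k₁/k₂)^[k₂/(k₂−k₁)].
= (0.105/0.457)^(0.457/(0.457−0.105)) = (0.2298)^(1.298) = 0.1482.

0.148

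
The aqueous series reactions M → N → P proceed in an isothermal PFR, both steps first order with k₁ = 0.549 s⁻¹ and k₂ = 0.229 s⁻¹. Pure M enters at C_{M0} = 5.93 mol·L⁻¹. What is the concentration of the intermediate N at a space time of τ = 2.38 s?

3.14 mol·L⁻¹

The intermediate concentration in a first-order A→B→C sequence is C_N = k₁C_{M0}(e^(−k₁τ) − e^(−k₂τ))/(k₂−k₁).
e^(−k₁τ) = e^(−0.549×2.38) = e^(−1.307) = 0.2707; e^(−k₂τ) = e^(−0.5450) = 0.5798.
C_N = 0.549×5.93/(0.229−0.549) × (0.2707−0.5798) = (-10.17)×(-0.3091) = 3.145 mol·L⁻¹.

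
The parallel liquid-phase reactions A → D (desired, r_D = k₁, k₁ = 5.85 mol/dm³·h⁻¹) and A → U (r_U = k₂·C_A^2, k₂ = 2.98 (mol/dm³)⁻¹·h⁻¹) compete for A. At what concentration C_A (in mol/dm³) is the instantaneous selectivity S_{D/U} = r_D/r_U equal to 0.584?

1.83 mol/dm³

S_{D/U} = (k₁/k₂)·C_A^-2 ⇒ C_A = (S·k₂/k₁)^(-0.5).
= (0.584×2.98/5.85)^(-0.5) = (0.2975)^(-0.5) = 1.83 mol/dm³.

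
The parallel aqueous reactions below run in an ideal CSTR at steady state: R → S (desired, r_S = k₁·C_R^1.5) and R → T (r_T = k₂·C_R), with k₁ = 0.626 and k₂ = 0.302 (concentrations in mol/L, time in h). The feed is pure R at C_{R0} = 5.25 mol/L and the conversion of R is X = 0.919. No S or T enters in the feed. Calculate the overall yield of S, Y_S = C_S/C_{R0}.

Exit C_R = C_{R0}(1−X) = 5.25×0.0810 = 0.4252 mol/L.
In a CSTR the entire volume is at exit conditions, so r_S = 0.626×0.4252^1.5 = 0.1736 and r_T = 0.302×0.4252 = 0.1284.
Fraction of consumed R going to S: r_S/(r_S+r_T) = 0.5748.
C_S = 0.5748·C_{R0}·X = 0.5748×5.25×0.919 = 2.77 mol/L; Y_S = C_S/C_{R0} = 0.528.

0.528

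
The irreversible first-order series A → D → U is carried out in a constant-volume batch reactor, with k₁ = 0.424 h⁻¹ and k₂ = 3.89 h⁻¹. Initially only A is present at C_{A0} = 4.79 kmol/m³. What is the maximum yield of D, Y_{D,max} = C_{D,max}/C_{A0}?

Evaluating C_D at t_opt = ln(k₂/k₁)/(k₂−k₁) gives C_{D,max}/C_{A0} = (k₁/k₂)^[k₂/(k₂−k₁)].
= (0.424/3.89)^(3.89/(3.89−0.424)) = (0.1090)^(1.122) = 0.08311.

0.0831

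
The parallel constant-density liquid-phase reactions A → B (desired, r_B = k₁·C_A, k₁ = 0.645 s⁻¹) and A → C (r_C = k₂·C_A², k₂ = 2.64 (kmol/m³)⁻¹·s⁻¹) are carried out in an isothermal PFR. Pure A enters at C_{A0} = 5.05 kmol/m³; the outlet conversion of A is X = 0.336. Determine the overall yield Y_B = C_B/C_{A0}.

C_A = C_{A0}(1−X) = 3.353 kmol/m³.
Along a PFR/batch, dC_B/dC_A = −r_B/(r_B+r_C) = −k₁/(k₁+k₂·C_A).
Integrating from C_{A0} to C_A: C_B = (0.645/2.64)·ln[(0.645+2.64·5.05)/(0.645+2.64·3.35)] = 0.2443·ln(13.98/9.497) = 0.09440 kmol/m³.
Y_B = C_B/C_{A0} = 0.09440/5.05 = 0.0187.

0.0187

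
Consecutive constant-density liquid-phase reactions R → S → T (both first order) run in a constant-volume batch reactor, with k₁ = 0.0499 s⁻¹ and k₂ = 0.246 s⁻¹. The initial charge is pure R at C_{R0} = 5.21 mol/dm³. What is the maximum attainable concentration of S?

At the optimum, C_{S,max}/C_{R0} = (k₁/k₂)^[k₂/(k₂−k₁)].
= (0.0499/0.246)^(0.246/(0.246−0.0499)) = (0.2028)^(1.254) = 0.1352.
C_{S,max} = 0.1352×5.21 = 0.704 mol/dm³.

0.704 mol/dm³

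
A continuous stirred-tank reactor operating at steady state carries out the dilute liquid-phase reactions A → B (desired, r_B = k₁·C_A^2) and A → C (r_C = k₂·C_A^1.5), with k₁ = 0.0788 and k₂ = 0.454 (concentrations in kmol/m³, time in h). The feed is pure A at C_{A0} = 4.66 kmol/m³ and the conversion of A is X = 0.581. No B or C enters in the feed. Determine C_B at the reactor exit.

Exit C_A = C_{A0}(1−X) = 4.66×0.419 = 1.953 kmol/m³.
In a CSTR the entire volume is at exit conditions, so r_B = 0.0788×1.953^2 = 0.3004 and r_C = 0.454×1.953^1.5 = 1.239.
Fraction of consumed A going to B: r_B/(r_B+r_C) = 0.1952.
C_B = 0.1952·C_{A0}·X = 0.1952×4.66×0.581 = 0.528 kmol/m³.

0.528 kmol/m³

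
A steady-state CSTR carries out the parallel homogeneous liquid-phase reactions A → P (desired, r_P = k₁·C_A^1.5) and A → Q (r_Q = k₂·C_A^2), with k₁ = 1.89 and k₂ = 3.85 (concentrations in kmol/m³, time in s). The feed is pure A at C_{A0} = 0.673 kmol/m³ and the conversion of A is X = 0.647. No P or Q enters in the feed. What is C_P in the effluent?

Exit C_A = C_{A0}(1−X) = 0.673×0.353 = 0.2376 kmol/m³.
Rates in a CSTR are evaluated at the outlet concentration: r_P = 1.89×0.2376^1.5 = 0.2188, r_Q = 3.85×0.2376^2 = 0.2173.
Fraction of consumed A going to P: r_P/(r_P+r_Q) = 0.5018.
C_P = 0.5018·C_{A0}·X = 0.5018×0.673×0.647 = 0.218 kmol/m³.

0.218 kmol/m³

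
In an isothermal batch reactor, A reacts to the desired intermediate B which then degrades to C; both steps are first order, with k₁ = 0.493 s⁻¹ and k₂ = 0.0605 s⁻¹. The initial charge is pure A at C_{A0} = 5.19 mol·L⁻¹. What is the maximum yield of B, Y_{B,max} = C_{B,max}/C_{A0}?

0.746

At the optimum, C_{B,max}/C_{A0} = (k₁/k₂)^[k₂/(k₂−k₁)].
= (0.493/0.0605)^(0.0605/(0.0605−0.493)) = (8.149)^(-0.1399) = 0.7457.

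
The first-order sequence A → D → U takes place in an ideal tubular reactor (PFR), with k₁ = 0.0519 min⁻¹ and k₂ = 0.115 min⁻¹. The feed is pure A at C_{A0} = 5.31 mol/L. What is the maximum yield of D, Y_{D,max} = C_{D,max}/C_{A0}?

For a first-order series the maximum intermediate yield is C_{D,max}/C_{A0} = (k₁/k₂)^[k₂/(k₂−k₁)].
= (0.0519/0.115)^(0.115/(0.115−0.0519)) = (0.4513)^(1.823) = 0.2346.

0.235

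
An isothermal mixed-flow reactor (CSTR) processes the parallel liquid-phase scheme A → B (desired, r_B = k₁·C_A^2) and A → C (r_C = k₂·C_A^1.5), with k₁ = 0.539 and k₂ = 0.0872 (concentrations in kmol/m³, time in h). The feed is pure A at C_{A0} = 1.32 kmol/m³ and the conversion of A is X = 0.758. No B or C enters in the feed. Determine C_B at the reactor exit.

0.778 kmol/m³

Exit C_A = C_{A0}(1−X) = 1.32×0.242 = 0.3194 kmol/m³.
A CSTR operates uniformly at the exit composition, giving r_B = 0.05500 and r_C = 0.01574 (each k·C_A^n at C_A = 0.3194).
Fraction of consumed A going to B: r_B/(r_B+r_C) = 0.7775.
C_B = 0.7775·C_{A0}·X = 0.7775×1.32×0.758 = 0.778 kmol/m³.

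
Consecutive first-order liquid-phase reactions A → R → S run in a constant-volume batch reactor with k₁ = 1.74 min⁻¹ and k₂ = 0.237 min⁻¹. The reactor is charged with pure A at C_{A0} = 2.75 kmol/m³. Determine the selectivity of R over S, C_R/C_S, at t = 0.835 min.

7.80

For first-order series with pure A initially, C_R(t) = k₁C_{A0}/(k₂−k₁)·(e^(−k₁t) − e^(−k₂t)).
e^(−k₁t) = e^(−1.74×0.835) = e^(−1.453) = 0.2339; e^(−k₂t) = e^(−0.1979) = 0.8205.
C_R = 1.74×2.75/(0.237−1.74) × (0.2339−0.8205) = (-3.184)×(-0.5866) = 1.867 kmol/m³.
C_A = C_{A0}e^(−k₁t) = 0.6432 kmol/m³, so C_S = C_{A0}−C_A−C_R = 0.2394 kmol/m³; C_R/C_S = 7.80.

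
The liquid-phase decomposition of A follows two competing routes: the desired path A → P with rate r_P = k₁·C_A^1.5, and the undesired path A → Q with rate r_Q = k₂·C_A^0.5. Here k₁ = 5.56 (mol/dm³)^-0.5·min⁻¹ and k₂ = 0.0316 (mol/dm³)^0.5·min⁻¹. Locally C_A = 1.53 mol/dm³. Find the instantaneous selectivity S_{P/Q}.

S_{P/Q} = r_P/r_Q = (k₁·C_A^1.5)/(k₂·C_A^0.5) = (k₁/k₂)·C_A.
= (5.56×1.530^1.5) / (0.0316×1.530^0.5) = 10.52/0.03909 = 269.
Since the desired path is higher order in A, keeping C_A high (PFR or concentrated feed) favours P.

269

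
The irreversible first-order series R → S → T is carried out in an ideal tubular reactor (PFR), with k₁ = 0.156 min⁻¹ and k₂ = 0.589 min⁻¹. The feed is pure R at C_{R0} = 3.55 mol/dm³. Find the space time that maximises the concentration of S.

Setting dC_S/dτ = 0 gives τ_opt = ln(k₂/k₁)/(k₂−k₁).
= ln(0.589/0.156)/(0.589−0.156) = ln(3.776)/0.4330 = 1.329/0.4330 = 3.07 min.

3.07 min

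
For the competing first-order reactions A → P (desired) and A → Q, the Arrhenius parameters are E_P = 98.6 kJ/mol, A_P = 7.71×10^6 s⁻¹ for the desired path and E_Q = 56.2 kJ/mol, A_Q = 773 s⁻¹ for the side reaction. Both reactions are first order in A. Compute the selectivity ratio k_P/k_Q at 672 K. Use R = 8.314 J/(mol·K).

5.05

k_P/k_Q = (A_P/A_Q)·exp[−(E_P−E_Q)/(RT)] = (A_P/A_Q)·exp[(E_Q−E_P)/(RT)].
(E_Q−E_P)/(RT) = (56.2−98.6)×10³/(8.314×672) = -42400/5587 = -7.589.
k_P/k_Q = (7.71×10^6/773)·exp(-7.589) = 9974 × 5.060×10^-4 = 5.05.
Since E_P > E_Q, raising the temperature improves selectivity toward P.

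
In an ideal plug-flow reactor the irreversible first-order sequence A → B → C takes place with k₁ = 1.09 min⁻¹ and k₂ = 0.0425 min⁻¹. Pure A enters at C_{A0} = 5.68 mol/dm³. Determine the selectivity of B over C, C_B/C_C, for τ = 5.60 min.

The intermediate concentration in a first-order A→B→C sequence is C_B = k₁C_{A0}(e^(−k₁τ) − e^(−k₂τ))/(k₂−k₁).
e^(−k₁τ) = e^(−1.09×5.60) = e^(−6.104) = 0.002234; e^(−k₂τ) = e^(−0.2380) = 0.7882.
C_B = 1.09×5.68/(0.0425−1.09) × (0.002234−0.7882) = (-5.910)×(-0.7860) = 4.645 mol/dm³.
C_A = C_{A0}e^(−k₁τ) = 0.01269 mol/dm³, so C_C = C_{A0}−C_A−C_B = 1.022 mol/dm³; C_B/C_C = 4.55.

4.55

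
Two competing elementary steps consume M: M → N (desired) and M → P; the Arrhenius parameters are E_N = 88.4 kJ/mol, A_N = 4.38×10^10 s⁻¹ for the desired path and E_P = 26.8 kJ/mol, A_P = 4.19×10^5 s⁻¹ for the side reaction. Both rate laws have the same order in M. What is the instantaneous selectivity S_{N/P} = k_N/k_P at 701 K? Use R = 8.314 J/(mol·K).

2.69

With equal orders, S_{N/P} = k_N/k_P = (A_N/A_P)·exp[(E_P−E_N)/(RT)].
(E_P−E_N)/(RT) = (26.8−88.4)×10³/(8.314×701) = -61600/5828 = -10.57.
k_N/k_P = (4.38×10^10/4.19×10^5)·exp(-10.57) = 1.045×10^5 × 2.569×10^-5 = 2.69.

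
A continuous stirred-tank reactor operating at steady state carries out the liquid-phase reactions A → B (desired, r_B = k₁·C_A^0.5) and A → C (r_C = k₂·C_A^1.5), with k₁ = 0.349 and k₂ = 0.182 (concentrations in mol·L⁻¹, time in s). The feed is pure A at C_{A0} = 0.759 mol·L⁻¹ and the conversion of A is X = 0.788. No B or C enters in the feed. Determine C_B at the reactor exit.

0.552 mol·L⁻¹

Exit C_A = C_{A0}(1−X) = 0.759×0.212 = 0.1609 mol·L⁻¹.
Rates in a CSTR are evaluated at the outlet concentration: r_B = 0.349×0.1609^0.5 = 0.1400, r_C = 0.182×0.1609^1.5 = 0.01175.
Fraction of consumed A going to B: r_B/(r_B+r_C) = 0.9226.
C_B = 0.9226·C_{A0}·X = 0.9226×0.759×0.788 = 0.552 mol·L⁻¹.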